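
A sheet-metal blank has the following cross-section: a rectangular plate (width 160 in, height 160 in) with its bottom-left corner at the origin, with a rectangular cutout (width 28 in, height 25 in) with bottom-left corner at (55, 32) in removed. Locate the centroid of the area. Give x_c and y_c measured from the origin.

plate: A = 160 × 160 = 25600.00, centroid at (80.00, 80.00).
hole: A = −(28 × 25) = -700.00, centroid at (69.00, 44.50).
ΣA = 24900.00 in²
ΣAx_c = (25600.00)(80.00) + (-700.00)(69.00) = 1999700.00 in³
ΣAy_c = (25600.00)(80.00) + (-700.00)(44.50) = 2016850.00 in³
x_c = 1999700.00 / 24900.00 = 80.31 in
y_c = 2016850.00 / 24900.00 = 81.00 in

x_c = 80.31 in, y_c = 81.00 in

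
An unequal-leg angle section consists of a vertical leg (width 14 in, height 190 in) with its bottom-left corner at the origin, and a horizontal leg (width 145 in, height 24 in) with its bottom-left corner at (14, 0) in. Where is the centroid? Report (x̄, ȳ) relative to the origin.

x̄ = 52.06 in, ȳ = 47.96 in

vertical leg: A = 14 × 190 = 2660.00, centroid at (7.00, 95.00).
horizontal leg: A = 145 × 24 = 3480.00, centroid at (86.50, 12.00).
ΣA = 6140.00 in²
ΣAx̄ = (2660.00)(7.00) + (3480.00)(86.50) = 319640.00 in³
ΣAȳ = (2660.00)(95.00) + (3480.00)(12.00) = 294460.00 in³
x̄ = 319640.00 / 6140.00 = 52.06 in
ȳ = 294460.00 / 6140.00 = 47.96 in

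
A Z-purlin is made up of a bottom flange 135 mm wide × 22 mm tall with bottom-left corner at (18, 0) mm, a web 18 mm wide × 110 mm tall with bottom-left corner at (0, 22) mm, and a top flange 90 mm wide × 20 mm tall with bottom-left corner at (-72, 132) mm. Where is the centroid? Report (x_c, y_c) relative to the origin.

x_c = 33.06 mm, y_c = 65.29 mm

Part | A | x̄ᵢ | ȳᵢ | A·x̄ᵢ | A·ȳᵢ
bottom flange | 2970.00 | 85.50 | 11.00 | 253935.00 | 32670.00
web | 1980.00 | 9.00 | 77.00 | 17820.00 | 152460.00
top flange | 1800.00 | -27.00 | 142.00 | -48600.00 | 255600.00
Σ | 6750.00 |  |  | 223155.00 | 440730.00
x_c = 223155.00 / 6750.00 = 33.06 mm
y_c = 440730.00 / 6750.00 = 65.29 mm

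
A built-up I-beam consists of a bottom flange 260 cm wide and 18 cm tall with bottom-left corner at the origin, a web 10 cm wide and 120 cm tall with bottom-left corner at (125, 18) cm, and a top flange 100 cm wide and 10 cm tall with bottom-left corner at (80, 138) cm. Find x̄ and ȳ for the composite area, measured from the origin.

bottom flange: A = 260 × 18 = 4680.00, centroid at (130.00, 9.00).
web: A = 10 × 120 = 1200.00, centroid at (130.00, 78.00).
top flange: A = 100 × 10 = 1000.00, centroid at (130.00, 143.00).
ΣA = 6880.00 cm²
ΣAx̄ = (4680.00)(130.00) + (1200.00)(130.00) + (1000.00)(130.00) = 894400.00 cm³
ΣAȳ = (4680.00)(9.00) + (1200.00)(78.00) + (1000.00)(143.00) = 278720.00 cm³
x̄ = 894400.00 / 6880.00 = 130.00 cm
ȳ = 278720.00 / 6880.00 = 40.51 cm

x̄ = 130.00 cm, ȳ = 40.51 cm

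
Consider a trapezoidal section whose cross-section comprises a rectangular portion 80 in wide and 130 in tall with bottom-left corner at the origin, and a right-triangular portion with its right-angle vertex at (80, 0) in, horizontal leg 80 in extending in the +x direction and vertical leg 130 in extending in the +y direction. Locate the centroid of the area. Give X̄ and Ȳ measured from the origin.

X̄ = 62.22 in, Ȳ = 57.78 in

Part | A | x̄ᵢ | ȳᵢ | A·x̄ᵢ | A·ȳᵢ
rectangular portion | 10400.00 | 40.00 | 65.00 | 416000.00 | 676000.00
triangular portion | 5200.00 | 106.67 | 43.33 | 554666.67 | 225333.33
Σ | 15600.00 |  |  | 970666.67 | 901333.33
X̄ = 970666.67 / 15600.00 = 62.22 in
Ȳ = 901333.33 / 15600.00 = 57.78 in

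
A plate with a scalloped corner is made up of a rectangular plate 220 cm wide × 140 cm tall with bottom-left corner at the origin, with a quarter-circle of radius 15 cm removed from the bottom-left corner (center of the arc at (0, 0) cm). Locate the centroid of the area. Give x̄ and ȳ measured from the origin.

x̄ = 110.60 cm, ȳ = 70.37 cm

plate: A = 220 × 140 = 30800.00, centroid at (110.00, 70.00).
removed quarter-circle: A = −¼π·15² = -176.71, centroid at (6.37, 6.37).
ΣA = 30623.29 cm², ΣAx̄ = 3386875.00 cm³, ΣAȳ = 2154875.00 cm³.
x̄ = 3386875.00/30623.29 = 110.60 cm; ȳ = 2154875.00/30623.29 = 70.37 cm.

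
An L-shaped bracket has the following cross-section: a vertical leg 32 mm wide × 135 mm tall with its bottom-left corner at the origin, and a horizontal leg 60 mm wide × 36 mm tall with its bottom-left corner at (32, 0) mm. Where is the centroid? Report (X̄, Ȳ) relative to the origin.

X̄ = 31.33 mm, Ȳ = 51.00 mm

vertical leg: A = 32 × 135 = 4320.00, centroid at (16.00, 67.50).
horizontal leg: A = 60 × 36 = 2160.00, centroid at (62.00, 18.00).
ΣA = 6480.00 mm²
ΣAX̄ = (4320.00)(16.00) + (2160.00)(62.00) = 203040.00 mm³
ΣAȲ = (4320.00)(67.50) + (2160.00)(18.00) = 330480.00 mm³
X̄ = 203040.00 / 6480.00 = 31.33 mm
Ȳ = 330480.00 / 6480.00 = 51.00 mm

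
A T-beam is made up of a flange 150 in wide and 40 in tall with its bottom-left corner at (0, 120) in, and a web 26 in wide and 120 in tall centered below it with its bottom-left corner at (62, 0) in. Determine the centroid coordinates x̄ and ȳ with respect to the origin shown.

x̄ = 75.00 in, ȳ = 112.63 in

Part | A | x̄ᵢ | ȳᵢ | A·x̄ᵢ | A·ȳᵢ
web | 3120.00 | 75.00 | 60.00 | 234000.00 | 187200.00
flange | 6000.00 | 75.00 | 140.00 | 450000.00 | 840000.00
Σ | 9120.00 |  |  | 684000.00 | 1027200.00
x̄ = 684000.00 / 9120.00 = 75.00 in
ȳ = 1027200.00 / 9120.00 = 112.63 in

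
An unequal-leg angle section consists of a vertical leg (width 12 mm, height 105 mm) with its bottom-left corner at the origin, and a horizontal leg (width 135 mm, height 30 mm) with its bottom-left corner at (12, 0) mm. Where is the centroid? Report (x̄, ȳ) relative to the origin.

Part | A | x̄ᵢ | ȳᵢ | A·x̄ᵢ | A·ȳᵢ
vertical leg | 1260.00 | 6.00 | 52.50 | 7560.00 | 66150.00
horizontal leg | 4050.00 | 79.50 | 15.00 | 321975.00 | 60750.00
Σ | 5310.00 |  |  | 329535.00 | 126900.00
x̄ = 329535.00 / 5310.00 = 62.06 mm
ȳ = 126900.00 / 5310.00 = 23.90 mm

x̄ = 62.06 mm, ȳ = 23.90 mm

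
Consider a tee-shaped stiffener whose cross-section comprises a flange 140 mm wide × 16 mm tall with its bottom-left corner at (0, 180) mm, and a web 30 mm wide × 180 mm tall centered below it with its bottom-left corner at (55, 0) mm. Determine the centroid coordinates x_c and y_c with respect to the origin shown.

web: A = 30 × 180 = 5400.00, centroid at (70.00, 90.00).
flange: A = 140 × 16 = 2240.00, centroid at (70.00, 188.00).
ΣA = 7640.00 mm², ΣAx_c = 534800.00 mm³, ΣAy_c = 907120.00 mm³.
x_c = 534800.00/7640.00 = 70.00 mm; y_c = 907120.00/7640.00 = 118.73 mm.

x_c = 70.00 mm, y_c = 118.73 mm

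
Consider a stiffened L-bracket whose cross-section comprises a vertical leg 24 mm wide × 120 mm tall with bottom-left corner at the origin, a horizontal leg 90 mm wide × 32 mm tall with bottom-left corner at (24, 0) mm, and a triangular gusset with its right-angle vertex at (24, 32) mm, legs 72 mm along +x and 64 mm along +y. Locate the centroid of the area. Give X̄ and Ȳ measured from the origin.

X̄ = 42.64 mm, Ȳ = 42.38 mm

Part | A | x̄ᵢ | ȳᵢ | A·x̄ᵢ | A·ȳᵢ
vertical leg | 2880.00 | 12.00 | 60.00 | 34560.00 | 172800.00
horizontal leg | 2880.00 | 69.00 | 16.00 | 198720.00 | 46080.00
gusset | 2304.00 | 48.00 | 53.33 | 110592.00 | 122880.00
Σ | 8064.00 |  |  | 343872.00 | 341760.00
X̄ = 343872.00 / 8064.00 = 42.64 mm
Ȳ = 341760.00 / 8064.00 = 42.38 mm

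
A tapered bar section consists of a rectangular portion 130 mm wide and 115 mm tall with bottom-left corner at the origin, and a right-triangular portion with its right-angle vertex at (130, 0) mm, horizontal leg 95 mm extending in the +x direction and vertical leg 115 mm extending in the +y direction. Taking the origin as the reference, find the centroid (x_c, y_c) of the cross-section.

x_c = 90.87 mm, y_c = 52.37 mm

rectangular portion: A = 130 × 115 = 14950.00, centroid at (65.00, 57.50).
triangular portion: A = ½·95·115 = 5462.50, centroid at (161.67, 38.33).
ΣA = 20412.50 mm²
ΣAx_c = (14950.00)(65.00) + (5462.50)(161.67) = 1854854.17 mm³
ΣAy_c = (14950.00)(57.50) + (5462.50)(38.33) = 1069020.83 mm³
x_c = 1854854.17 / 20412.50 = 90.87 mm
y_c = 1069020.83 / 20412.50 = 52.37 mm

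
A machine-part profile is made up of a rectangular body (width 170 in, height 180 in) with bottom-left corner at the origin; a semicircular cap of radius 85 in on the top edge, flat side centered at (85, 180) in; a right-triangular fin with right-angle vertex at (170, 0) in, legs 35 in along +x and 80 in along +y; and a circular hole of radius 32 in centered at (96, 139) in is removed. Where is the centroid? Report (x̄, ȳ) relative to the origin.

x̄ = 87.49 in, ȳ = 119.52 in

Part | A | x̄ᵢ | ȳᵢ | A·x̄ᵢ | A·ȳᵢ
rectangular body | 30600.00 | 85.00 | 90.00 | 2601000.00 | 2754000.00
semicircular top | 11349.00 | 85.00 | 216.08 | 964665.29 | 2452237.29
triangular fin | 1400.00 | 181.67 | 26.67 | 254333.33 | 37333.33
hole | -3216.99 | 96.00 | 139.00 | -308831.12 | -447161.73
Σ | 40132.01 |  |  | 3511167.50 | 4796408.89
x̄ = 3511167.50 / 40132.01 = 87.49 in
ȳ = 4796408.89 / 40132.01 = 119.52 in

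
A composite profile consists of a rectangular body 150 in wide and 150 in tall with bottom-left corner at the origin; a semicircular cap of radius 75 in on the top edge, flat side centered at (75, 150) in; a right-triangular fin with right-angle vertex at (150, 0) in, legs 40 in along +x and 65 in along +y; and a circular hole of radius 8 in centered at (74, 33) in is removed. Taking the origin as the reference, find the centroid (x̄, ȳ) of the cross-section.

x̄ = 78.55 in, ȳ = 102.23 in

Part | A | x̄ᵢ | ȳᵢ | A·x̄ᵢ | A·ȳᵢ
rectangular body | 22500.00 | 75.00 | 75.00 | 1687500.00 | 1687500.00
semicircular top | 8835.73 | 75.00 | 181.83 | 662679.70 | 1606609.40
triangular fin | 1300.00 | 163.33 | 21.67 | 212333.33 | 28166.67
hole | -201.06 | 74.00 | 33.00 | -14878.58 | -6635.04
Σ | 32434.67 |  |  | 2547634.45 | 3315641.02
x̄ = 2547634.45 / 32434.67 = 78.55 in
ȳ = 3315641.02 / 32434.67 = 102.23 in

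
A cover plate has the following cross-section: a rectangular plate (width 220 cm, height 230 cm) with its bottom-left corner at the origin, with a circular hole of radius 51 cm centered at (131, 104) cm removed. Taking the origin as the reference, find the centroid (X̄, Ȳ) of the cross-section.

X̄ = 105.96 cm, Ȳ = 117.12 cm

Part | A | x̄ᵢ | ȳᵢ | A·x̄ᵢ | A·ȳᵢ
plate | 50600.00 | 110.00 | 115.00 | 5566000.00 | 5819000.00
hole | -8171.28 | 131.00 | 104.00 | -1070438.01 | -849813.38
Σ | 42428.72 |  |  | 4495561.99 | 4969186.62
X̄ = 4495561.99 / 42428.72 = 105.96 cm
Ȳ = 4969186.62 / 42428.72 = 117.12 cm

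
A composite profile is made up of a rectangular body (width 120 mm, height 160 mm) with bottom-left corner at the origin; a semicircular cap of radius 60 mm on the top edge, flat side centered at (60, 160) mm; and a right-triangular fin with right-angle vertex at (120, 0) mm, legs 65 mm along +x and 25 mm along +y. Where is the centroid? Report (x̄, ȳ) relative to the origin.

x̄ = 62.59 mm, ȳ = 100.97 mm

rectangular body: A = 120 × 160 = 19200.00, centroid at (60.00, 80.00).
semicircular top: A = ½π·60² = 5654.87, centroid at (60.00, 185.46).
triangular fin: A = ½·65·25 = 812.50, centroid at (141.67, 8.33).
ΣA = 25667.37 mm², ΣAx̄ = 1606396.17 mm³, ΣAȳ = 2591549.52 mm³.
x̄ = 1606396.17/25667.37 = 62.59 mm; ȳ = 2591549.52/25667.37 = 100.97 mm.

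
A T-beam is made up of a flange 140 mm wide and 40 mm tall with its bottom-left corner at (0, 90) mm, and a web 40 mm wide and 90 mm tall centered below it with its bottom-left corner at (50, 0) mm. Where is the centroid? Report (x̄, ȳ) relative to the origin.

web: A = 40 × 90 = 3600.00, centroid at (70.00, 45.00).
flange: A = 140 × 40 = 5600.00, centroid at (70.00, 110.00).
ΣA = 9200.00 mm², ΣAx̄ = 644000.00 mm³, ΣAȳ = 778000.00 mm³.
x̄ = 644000.00/9200.00 = 70.00 mm; ȳ = 778000.00/9200.00 = 84.57 mm.

x̄ = 70.00 mm, ȳ = 84.57 mm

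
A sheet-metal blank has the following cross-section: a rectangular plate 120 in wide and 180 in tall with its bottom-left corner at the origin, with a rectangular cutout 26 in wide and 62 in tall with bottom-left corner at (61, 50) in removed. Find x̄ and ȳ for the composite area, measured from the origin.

plate: A = 120 × 180 = 21600.00, centroid at (60.00, 90.00).
hole: A = −(26 × 62) = -1612.00, centroid at (74.00, 81.00).
ΣA = 19988.00 in²
ΣAx̄ = (21600.00)(60.00) + (-1612.00)(74.00) = 1176712.00 in³
ΣAȳ = (21600.00)(90.00) + (-1612.00)(81.00) = 1813428.00 in³
x̄ = 1176712.00 / 19988.00 = 58.87 in
ȳ = 1813428.00 / 19988.00 = 90.73 in

x̄ = 58.87 in, ȳ = 90.73 in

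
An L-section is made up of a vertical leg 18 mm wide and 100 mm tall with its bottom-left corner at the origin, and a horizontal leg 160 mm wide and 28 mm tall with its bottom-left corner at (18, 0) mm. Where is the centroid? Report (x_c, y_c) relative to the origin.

vertical leg: A = 18 × 100 = 1800.00, centroid at (9.00, 50.00).
horizontal leg: A = 160 × 28 = 4480.00, centroid at (98.00, 14.00).
ΣA = 6280.00 mm²
ΣAx_c = (1800.00)(9.00) + (4480.00)(98.00) = 455240.00 mm³
ΣAy_c = (1800.00)(50.00) + (4480.00)(14.00) = 152720.00 mm³
x_c = 455240.00 / 6280.00 = 72.49 mm
y_c = 152720.00 / 6280.00 = 24.32 mm

x_c = 72.49 mm, y_c = 24.32 mm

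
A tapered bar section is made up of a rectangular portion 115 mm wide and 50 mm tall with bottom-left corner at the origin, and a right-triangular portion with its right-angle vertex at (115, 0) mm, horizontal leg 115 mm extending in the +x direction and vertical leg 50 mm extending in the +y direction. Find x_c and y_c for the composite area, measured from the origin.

x_c = 89.44 mm, y_c = 22.22 mm

rectangular portion: A = 115 × 50 = 5750.00, centroid at (57.50, 25.00).
triangular portion: A = ½·115·50 = 2875.00, centroid at (153.33, 16.67).
ΣA = 8625.00 mm²
ΣAx_c = (5750.00)(57.50) + (2875.00)(153.33) = 771458.33 mm³
ΣAy_c = (5750.00)(25.00) + (2875.00)(16.67) = 191666.67 mm³
x_c = 771458.33 / 8625.00 = 89.44 mm
y_c = 191666.67 / 8625.00 = 22.22 mm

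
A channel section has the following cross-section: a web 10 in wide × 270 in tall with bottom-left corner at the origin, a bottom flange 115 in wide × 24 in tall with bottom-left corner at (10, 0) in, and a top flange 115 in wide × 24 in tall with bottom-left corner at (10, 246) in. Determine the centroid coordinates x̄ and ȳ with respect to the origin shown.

x̄ = 46.97 in, ȳ = 135.00 in

Part | A | x̄ᵢ | ȳᵢ | A·x̄ᵢ | A·ȳᵢ
web | 2700.00 | 5.00 | 135.00 | 13500.00 | 364500.00
bottom flange | 2760.00 | 67.50 | 12.00 | 186300.00 | 33120.00
top flange | 2760.00 | 67.50 | 258.00 | 186300.00 | 712080.00
Σ | 8220.00 |  |  | 386100.00 | 1109700.00
x̄ = 386100.00 / 8220.00 = 46.97 in
ȳ = 1109700.00 / 8220.00 = 135.00 in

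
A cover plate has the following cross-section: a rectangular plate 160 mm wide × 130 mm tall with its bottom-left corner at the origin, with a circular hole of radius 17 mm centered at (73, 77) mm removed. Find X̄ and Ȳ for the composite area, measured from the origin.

plate: A = 160 × 130 = 20800.00, centroid at (80.00, 65.00).
hole: A = −π·17² = -907.92, centroid at (73.00, 77.00).
ΣA = 19892.08 mm², ΣAX̄ = 1597721.82 mm³, ΣAȲ = 1282090.14 mm³.
X̄ = 1597721.82/19892.08 = 80.32 mm; Ȳ = 1282090.14/19892.08 = 64.45 mm.

X̄ = 80.32 mm, Ȳ = 64.45 mm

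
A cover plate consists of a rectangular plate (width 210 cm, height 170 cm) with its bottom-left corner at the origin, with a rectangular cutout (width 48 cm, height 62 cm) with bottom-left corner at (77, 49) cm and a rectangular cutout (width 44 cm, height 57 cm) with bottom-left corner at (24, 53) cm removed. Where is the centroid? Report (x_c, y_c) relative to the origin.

x_c = 110.29 cm, y_c = 85.78 cm

Part | A | x̄ᵢ | ȳᵢ | A·x̄ᵢ | A·ȳᵢ
plate | 35700.00 | 105.00 | 85.00 | 3748500.00 | 3034500.00
hole 1 | -2976.00 | 101.00 | 80.00 | -300576.00 | -238080.00
hole 2 | -2508.00 | 46.00 | 81.50 | -115368.00 | -204402.00
Σ | 30216.00 |  |  | 3332556.00 | 2592018.00
x_c = 3332556.00 / 30216.00 = 110.29 cm
y_c = 2592018.00 / 30216.00 = 85.78 cm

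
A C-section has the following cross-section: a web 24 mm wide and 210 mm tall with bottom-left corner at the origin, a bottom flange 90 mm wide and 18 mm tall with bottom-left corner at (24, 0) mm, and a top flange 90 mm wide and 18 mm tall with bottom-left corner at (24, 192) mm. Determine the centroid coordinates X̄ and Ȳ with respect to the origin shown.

web: A = 24 × 210 = 5040.00, centroid at (12.00, 105.00).
bottom flange: A = 90 × 18 = 1620.00, centroid at (69.00, 9.00).
top flange: A = 90 × 18 = 1620.00, centroid at (69.00, 201.00).
ΣA = 8280.00 mm²
ΣAX̄ = (5040.00)(12.00) + (1620.00)(69.00) + (1620.00)(69.00) = 284040.00 mm³
ΣAȲ = (5040.00)(105.00) + (1620.00)(9.00) + (1620.00)(201.00) = 869400.00 mm³
X̄ = 284040.00 / 8280.00 = 34.30 mm
Ȳ = 869400.00 / 8280.00 = 105.00 mm

X̄ = 34.30 mm, Ȳ = 105.00 mm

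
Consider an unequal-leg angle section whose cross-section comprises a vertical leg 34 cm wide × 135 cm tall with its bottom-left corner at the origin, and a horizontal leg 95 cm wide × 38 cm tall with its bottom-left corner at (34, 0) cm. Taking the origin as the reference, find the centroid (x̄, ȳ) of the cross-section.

Part | A | x̄ᵢ | ȳᵢ | A·x̄ᵢ | A·ȳᵢ
vertical leg | 4590.00 | 17.00 | 67.50 | 78030.00 | 309825.00
horizontal leg | 3610.00 | 81.50 | 19.00 | 294215.00 | 68590.00
Σ | 8200.00 |  |  | 372245.00 | 378415.00
x̄ = 372245.00 / 8200.00 = 45.40 cm
ȳ = 378415.00 / 8200.00 = 46.15 cm

x̄ = 45.40 cm, ȳ = 46.15 cm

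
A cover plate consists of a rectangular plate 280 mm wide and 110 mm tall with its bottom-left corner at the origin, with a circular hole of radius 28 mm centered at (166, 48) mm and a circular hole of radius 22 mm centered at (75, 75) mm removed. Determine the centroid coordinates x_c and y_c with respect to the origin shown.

plate: A = 280 × 110 = 30800.00, centroid at (140.00, 55.00).
hole 1: A = −π·28² = -2463.01, centroid at (166.00, 48.00).
hole 2: A = −π·22² = -1520.53, centroid at (75.00, 75.00).
ΣA = 26816.46 mm², ΣAx_c = 3789100.75 mm³, ΣAy_c = 1461735.77 mm³.
x_c = 3789100.75/26816.46 = 141.30 mm; y_c = 1461735.77/26816.46 = 54.51 mm.

x_c = 141.30 mm, y_c = 54.51 mm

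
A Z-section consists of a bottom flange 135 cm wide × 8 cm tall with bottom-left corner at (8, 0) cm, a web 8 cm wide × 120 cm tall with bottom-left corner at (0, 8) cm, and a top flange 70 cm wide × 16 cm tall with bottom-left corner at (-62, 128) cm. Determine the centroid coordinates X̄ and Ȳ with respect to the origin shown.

Part | A | x̄ᵢ | ȳᵢ | A·x̄ᵢ | A·ȳᵢ
bottom flange | 1080.00 | 75.50 | 4.00 | 81540.00 | 4320.00
web | 960.00 | 4.00 | 68.00 | 3840.00 | 65280.00
top flange | 1120.00 | -27.00 | 136.00 | -30240.00 | 152320.00
Σ | 3160.00 |  |  | 55140.00 | 221920.00
X̄ = 55140.00 / 3160.00 = 17.45 cm
Ȳ = 221920.00 / 3160.00 = 70.23 cm

X̄ = 17.45 cm, Ȳ = 70.23 cm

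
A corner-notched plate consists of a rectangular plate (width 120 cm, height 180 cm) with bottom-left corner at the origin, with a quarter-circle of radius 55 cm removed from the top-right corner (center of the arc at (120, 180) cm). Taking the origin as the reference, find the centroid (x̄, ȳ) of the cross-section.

Part | A | x̄ᵢ | ȳᵢ | A·x̄ᵢ | A·ȳᵢ
plate | 21600.00 | 60.00 | 90.00 | 1296000.00 | 1944000.00
removed quarter-circle | -2375.83 | 96.66 | 156.66 | -229641.20 | -372190.97
Σ | 19224.17 |  |  | 1066358.80 | 1571809.03
x̄ = 1066358.80 / 19224.17 = 55.47 cm
ȳ = 1571809.03 / 19224.17 = 81.76 cm

x̄ = 55.47 cm, ȳ = 81.76 cm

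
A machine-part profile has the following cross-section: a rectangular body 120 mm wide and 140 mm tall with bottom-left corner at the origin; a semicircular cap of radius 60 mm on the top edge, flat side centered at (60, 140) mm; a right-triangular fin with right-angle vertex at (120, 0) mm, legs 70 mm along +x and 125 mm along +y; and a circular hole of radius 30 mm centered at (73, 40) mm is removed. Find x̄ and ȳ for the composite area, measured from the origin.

x̄ = 73.66 mm, ȳ = 90.86 mm

Part | A | x̄ᵢ | ȳᵢ | A·x̄ᵢ | A·ȳᵢ
rectangular body | 16800.00 | 60.00 | 70.00 | 1008000.00 | 1176000.00
semicircular top | 5654.87 | 60.00 | 165.46 | 339292.01 | 935681.35
triangular fin | 4375.00 | 143.33 | 41.67 | 627083.33 | 182291.67
hole | -2827.43 | 73.00 | 40.00 | -206402.64 | -113097.34
Σ | 24002.43 |  |  | 1767972.70 | 2180875.68
x̄ = 1767972.70 / 24002.43 = 73.66 mm
ȳ = 2180875.68 / 24002.43 = 90.86 mm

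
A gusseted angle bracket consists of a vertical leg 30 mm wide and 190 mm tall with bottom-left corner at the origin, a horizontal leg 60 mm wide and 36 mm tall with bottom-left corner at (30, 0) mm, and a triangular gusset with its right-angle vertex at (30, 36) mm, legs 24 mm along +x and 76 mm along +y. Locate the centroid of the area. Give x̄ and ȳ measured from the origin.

x̄ = 28.47 mm, ȳ = 72.54 mm

vertical leg: A = 30 × 190 = 5700.00, centroid at (15.00, 95.00).
horizontal leg: A = 60 × 36 = 2160.00, centroid at (60.00, 18.00).
gusset: A = ½·24·76 = 912.00, centroid at (38.00, 61.33).
ΣA = 8772.00 mm², ΣAx̄ = 249756.00 mm³, ΣAȳ = 636316.00 mm³.
x̄ = 249756.00/8772.00 = 28.47 mm; ȳ = 636316.00/8772.00 = 72.54 mm.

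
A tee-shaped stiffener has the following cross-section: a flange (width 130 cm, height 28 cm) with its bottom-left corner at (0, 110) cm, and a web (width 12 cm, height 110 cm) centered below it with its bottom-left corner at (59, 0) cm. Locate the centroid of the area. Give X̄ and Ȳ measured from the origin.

Part | A | x̄ᵢ | ȳᵢ | A·x̄ᵢ | A·ȳᵢ
web | 1320.00 | 65.00 | 55.00 | 85800.00 | 72600.00
flange | 3640.00 | 65.00 | 124.00 | 236600.00 | 451360.00
Σ | 4960.00 |  |  | 322400.00 | 523960.00
X̄ = 322400.00 / 4960.00 = 65.00 cm
Ȳ = 523960.00 / 4960.00 = 105.64 cm

X̄ = 65.00 cm, Ȳ = 105.64 cm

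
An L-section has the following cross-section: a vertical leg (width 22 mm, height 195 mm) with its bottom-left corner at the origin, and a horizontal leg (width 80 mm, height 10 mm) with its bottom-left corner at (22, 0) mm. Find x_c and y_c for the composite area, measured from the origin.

x_c = 19.02 mm, y_c = 82.96 mm

vertical leg: A = 22 × 195 = 4290.00, centroid at (11.00, 97.50).
horizontal leg: A = 80 × 10 = 800.00, centroid at (62.00, 5.00).
ΣA = 5090.00 mm²
ΣAx_c = (4290.00)(11.00) + (800.00)(62.00) = 96790.00 mm³
ΣAy_c = (4290.00)(97.50) + (800.00)(5.00) = 422275.00 mm³
x_c = 96790.00 / 5090.00 = 19.02 mm
y_c = 422275.00 / 5090.00 = 82.96 mm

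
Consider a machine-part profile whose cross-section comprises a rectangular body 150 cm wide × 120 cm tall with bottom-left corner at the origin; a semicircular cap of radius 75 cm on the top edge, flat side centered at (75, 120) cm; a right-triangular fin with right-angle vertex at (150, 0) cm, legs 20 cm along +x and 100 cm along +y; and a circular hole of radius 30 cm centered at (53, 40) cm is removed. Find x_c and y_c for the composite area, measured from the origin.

x_c = 80.75 cm, y_c = 93.64 cm

rectangular body: A = 150 × 120 = 18000.00, centroid at (75.00, 60.00).
semicircular top: A = ½π·75² = 8835.73, centroid at (75.00, 151.83).
triangular fin: A = ½·20·100 = 1000.00, centroid at (156.67, 33.33).
hole: A = −π·30² = -2827.43, centroid at (53.00, 40.00).
ΣA = 25008.30 cm², ΣAx_c = 2019492.40 cm³, ΣAy_c = 2341773.52 cm³.
x_c = 2019492.40/25008.30 = 80.75 cm; y_c = 2341773.52/25008.30 = 93.64 cm.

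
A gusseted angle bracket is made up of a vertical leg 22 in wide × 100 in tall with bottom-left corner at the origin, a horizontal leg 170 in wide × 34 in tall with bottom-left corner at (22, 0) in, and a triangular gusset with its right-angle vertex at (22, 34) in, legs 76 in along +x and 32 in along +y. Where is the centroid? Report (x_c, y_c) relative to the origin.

vertical leg: A = 22 × 100 = 2200.00, centroid at (11.00, 50.00).
horizontal leg: A = 170 × 34 = 5780.00, centroid at (107.00, 17.00).
gusset: A = ½·76·32 = 1216.00, centroid at (47.33, 44.67).
ΣA = 9196.00 in²
ΣAx_c = (2200.00)(11.00) + (5780.00)(107.00) + (1216.00)(47.33) = 700217.33 in³
ΣAy_c = (2200.00)(50.00) + (5780.00)(17.00) + (1216.00)(44.67) = 262574.67 in³
x_c = 700217.33 / 9196.00 = 76.14 in
y_c = 262574.67 / 9196.00 = 28.55 in

x_c = 76.14 in, y_c = 28.55 in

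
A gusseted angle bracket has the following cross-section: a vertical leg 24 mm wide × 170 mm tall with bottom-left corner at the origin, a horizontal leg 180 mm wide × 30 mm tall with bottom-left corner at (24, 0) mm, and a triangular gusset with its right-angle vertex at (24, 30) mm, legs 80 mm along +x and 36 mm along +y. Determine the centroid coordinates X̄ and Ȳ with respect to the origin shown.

X̄ = 67.54 mm, Ȳ = 44.71 mm

vertical leg: A = 24 × 170 = 4080.00, centroid at (12.00, 85.00).
horizontal leg: A = 180 × 30 = 5400.00, centroid at (114.00, 15.00).
gusset: A = ½·80·36 = 1440.00, centroid at (50.67, 42.00).
ΣA = 10920.00 mm²
ΣAX̄ = (4080.00)(12.00) + (5400.00)(114.00) + (1440.00)(50.67) = 737520.00 mm³
ΣAȲ = (4080.00)(85.00) + (5400.00)(15.00) + (1440.00)(42.00) = 488280.00 mm³
X̄ = 737520.00 / 10920.00 = 67.54 mm
Ȳ = 488280.00 / 10920.00 = 44.71 mm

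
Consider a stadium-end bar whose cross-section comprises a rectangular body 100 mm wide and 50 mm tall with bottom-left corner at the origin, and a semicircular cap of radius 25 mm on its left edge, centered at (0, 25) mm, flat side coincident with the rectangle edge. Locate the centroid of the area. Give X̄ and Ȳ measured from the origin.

rectangular body: A = 100 × 50 = 5000.00, centroid at (50.00, 25.00).
semicircular end: A = ½π·25² = 981.75, centroid at (-10.61, 25.00).
ΣA = 5981.75 mm²
ΣAX̄ = (5000.00)(50.00) + (981.75)(-10.61) = 239583.33 mm³
ΣAȲ = (5000.00)(25.00) + (981.75)(25.00) = 149543.69 mm³
X̄ = 239583.33 / 5981.75 = 40.05 mm
Ȳ = 149543.69 / 5981.75 = 25.00 mm

X̄ = 40.05 mm, Ȳ = 25.00 mm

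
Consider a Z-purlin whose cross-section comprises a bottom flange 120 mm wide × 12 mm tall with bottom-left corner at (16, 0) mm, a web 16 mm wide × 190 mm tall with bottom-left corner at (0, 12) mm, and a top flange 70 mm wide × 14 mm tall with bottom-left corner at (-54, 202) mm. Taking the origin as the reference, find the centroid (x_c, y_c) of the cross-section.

x_c = 21.09 mm, y_c = 98.67 mm

bottom flange: A = 120 × 12 = 1440.00, centroid at (76.00, 6.00).
web: A = 16 × 190 = 3040.00, centroid at (8.00, 107.00).
top flange: A = 70 × 14 = 980.00, centroid at (-19.00, 209.00).
ΣA = 5460.00 mm²
ΣAx_c = (1440.00)(76.00) + (3040.00)(8.00) + (980.00)(-19.00) = 115140.00 mm³
ΣAy_c = (1440.00)(6.00) + (3040.00)(107.00) + (980.00)(209.00) = 538740.00 mm³
x_c = 115140.00 / 5460.00 = 21.09 mm
y_c = 538740.00 / 5460.00 = 98.67 mm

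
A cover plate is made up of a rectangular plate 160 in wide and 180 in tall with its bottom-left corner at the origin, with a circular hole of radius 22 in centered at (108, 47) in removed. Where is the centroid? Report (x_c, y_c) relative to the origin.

plate: A = 160 × 180 = 28800.00, centroid at (80.00, 90.00).
hole: A = −π·22² = -1520.53, centroid at (108.00, 47.00).
ΣA = 27279.47 in²
ΣAx_c = (28800.00)(80.00) + (-1520.53)(108.00) = 2139782.67 in³
ΣAy_c = (28800.00)(90.00) + (-1520.53)(47.00) = 2520535.05 in³
x_c = 2139782.67 / 27279.47 = 78.44 in
y_c = 2520535.05 / 27279.47 = 92.40 in

x_c = 78.44 in, y_c = 92.40 in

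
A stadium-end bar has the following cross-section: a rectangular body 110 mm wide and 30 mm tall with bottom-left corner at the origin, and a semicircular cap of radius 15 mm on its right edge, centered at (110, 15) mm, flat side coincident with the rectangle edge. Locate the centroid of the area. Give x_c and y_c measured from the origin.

Part | A | x̄ᵢ | ȳᵢ | A·x̄ᵢ | A·ȳᵢ
rectangular body | 3300.00 | 55.00 | 15.00 | 181500.00 | 49500.00
semicircular end | 353.43 | 116.37 | 15.00 | 41127.21 | 5301.44
Σ | 3653.43 |  |  | 222627.21 | 54801.44
x_c = 222627.21 / 3653.43 = 60.94 mm
y_c = 54801.44 / 3653.43 = 15.00 mm

x_c = 60.94 mm, y_c = 15.00 mm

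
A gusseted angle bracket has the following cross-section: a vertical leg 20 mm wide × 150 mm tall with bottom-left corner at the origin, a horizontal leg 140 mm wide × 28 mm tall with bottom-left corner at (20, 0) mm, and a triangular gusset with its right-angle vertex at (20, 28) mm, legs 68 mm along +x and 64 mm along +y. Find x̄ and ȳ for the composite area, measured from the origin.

x̄ = 52.29 mm, ȳ = 42.57 mm

vertical leg: A = 20 × 150 = 3000.00, centroid at (10.00, 75.00).
horizontal leg: A = 140 × 28 = 3920.00, centroid at (90.00, 14.00).
gusset: A = ½·68·64 = 2176.00, centroid at (42.67, 49.33).
ΣA = 9096.00 mm²
ΣAx̄ = (3000.00)(10.00) + (3920.00)(90.00) + (2176.00)(42.67) = 475642.67 mm³
ΣAȳ = (3000.00)(75.00) + (3920.00)(14.00) + (2176.00)(49.33) = 387229.33 mm³
x̄ = 475642.67 / 9096.00 = 52.29 mm
ȳ = 387229.33 / 9096.00 = 42.57 mm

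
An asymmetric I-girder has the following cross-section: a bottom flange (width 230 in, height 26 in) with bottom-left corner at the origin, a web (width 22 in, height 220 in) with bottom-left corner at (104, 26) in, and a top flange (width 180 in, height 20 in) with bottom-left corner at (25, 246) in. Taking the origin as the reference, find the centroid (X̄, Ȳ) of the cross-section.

X̄ = 115.00 in, Ȳ = 114.95 in

Part | A | x̄ᵢ | ȳᵢ | A·x̄ᵢ | A·ȳᵢ
bottom flange | 5980.00 | 115.00 | 13.00 | 687700.00 | 77740.00
web | 4840.00 | 115.00 | 136.00 | 556600.00 | 658240.00
top flange | 3600.00 | 115.00 | 256.00 | 414000.00 | 921600.00
Σ | 14420.00 |  |  | 1658300.00 | 1657580.00
X̄ = 1658300.00 / 14420.00 = 115.00 in
Ȳ = 1657580.00 / 14420.00 = 114.95 in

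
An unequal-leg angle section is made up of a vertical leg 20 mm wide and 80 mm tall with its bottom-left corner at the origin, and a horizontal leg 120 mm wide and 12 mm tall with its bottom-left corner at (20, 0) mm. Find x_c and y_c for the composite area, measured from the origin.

x_c = 43.16 mm, y_c = 23.89 mm

vertical leg: A = 20 × 80 = 1600.00, centroid at (10.00, 40.00).
horizontal leg: A = 120 × 12 = 1440.00, centroid at (80.00, 6.00).
ΣA = 3040.00 mm², ΣAx_c = 131200.00 mm³, ΣAy_c = 72640.00 mm³.
x_c = 131200.00/3040.00 = 43.16 mm; y_c = 72640.00/3040.00 = 23.89 mm.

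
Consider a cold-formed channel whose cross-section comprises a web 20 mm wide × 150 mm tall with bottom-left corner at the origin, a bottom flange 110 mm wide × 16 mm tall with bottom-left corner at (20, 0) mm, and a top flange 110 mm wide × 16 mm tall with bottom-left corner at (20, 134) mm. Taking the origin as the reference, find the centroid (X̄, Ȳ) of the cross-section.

Part | A | x̄ᵢ | ȳᵢ | A·x̄ᵢ | A·ȳᵢ
web | 3000.00 | 10.00 | 75.00 | 30000.00 | 225000.00
bottom flange | 1760.00 | 75.00 | 8.00 | 132000.00 | 14080.00
top flange | 1760.00 | 75.00 | 142.00 | 132000.00 | 249920.00
Σ | 6520.00 |  |  | 294000.00 | 489000.00
X̄ = 294000.00 / 6520.00 = 45.09 mm
Ȳ = 489000.00 / 6520.00 = 75.00 mm

X̄ = 45.09 mm, Ȳ = 75.00 mm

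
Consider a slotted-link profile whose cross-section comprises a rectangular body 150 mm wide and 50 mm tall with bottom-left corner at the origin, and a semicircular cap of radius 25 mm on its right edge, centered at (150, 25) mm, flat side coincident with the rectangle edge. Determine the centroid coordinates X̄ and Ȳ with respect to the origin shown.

Part | A | x̄ᵢ | ȳᵢ | A·x̄ᵢ | A·ȳᵢ
rectangular body | 7500.00 | 75.00 | 25.00 | 562500.00 | 187500.00
semicircular end | 981.75 | 160.61 | 25.00 | 157678.82 | 24543.69
Σ | 8481.75 |  |  | 720178.82 | 212043.69
X̄ = 720178.82 / 8481.75 = 84.91 mm
Ȳ = 212043.69 / 8481.75 = 25.00 mm

X̄ = 84.91 mm, Ȳ = 25.00 mm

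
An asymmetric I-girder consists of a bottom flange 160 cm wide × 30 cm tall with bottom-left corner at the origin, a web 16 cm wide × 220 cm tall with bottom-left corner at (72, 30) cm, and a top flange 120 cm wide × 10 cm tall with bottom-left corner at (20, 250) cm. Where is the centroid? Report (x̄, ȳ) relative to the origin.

x̄ = 80.00 cm, ȳ = 91.47 cm

Part | A | x̄ᵢ | ȳᵢ | A·x̄ᵢ | A·ȳᵢ
bottom flange | 4800.00 | 80.00 | 15.00 | 384000.00 | 72000.00
web | 3520.00 | 80.00 | 140.00 | 281600.00 | 492800.00
top flange | 1200.00 | 80.00 | 255.00 | 96000.00 | 306000.00
Σ | 9520.00 |  |  | 761600.00 | 870800.00
x̄ = 761600.00 / 9520.00 = 80.00 cm
ȳ = 870800.00 / 9520.00 = 91.47 cm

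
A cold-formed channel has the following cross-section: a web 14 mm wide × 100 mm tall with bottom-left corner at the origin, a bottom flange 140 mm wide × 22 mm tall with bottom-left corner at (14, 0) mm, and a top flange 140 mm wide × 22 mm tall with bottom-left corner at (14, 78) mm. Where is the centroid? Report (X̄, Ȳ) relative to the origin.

X̄ = 69.74 mm, Ȳ = 50.00 mm

web: A = 14 × 100 = 1400.00, centroid at (7.00, 50.00).
bottom flange: A = 140 × 22 = 3080.00, centroid at (84.00, 11.00).
top flange: A = 140 × 22 = 3080.00, centroid at (84.00, 89.00).
ΣA = 7560.00 mm², ΣAX̄ = 527240.00 mm³, ΣAȲ = 378000.00 mm³.
X̄ = 527240.00/7560.00 = 69.74 mm; Ȳ = 378000.00/7560.00 = 50.00 mm.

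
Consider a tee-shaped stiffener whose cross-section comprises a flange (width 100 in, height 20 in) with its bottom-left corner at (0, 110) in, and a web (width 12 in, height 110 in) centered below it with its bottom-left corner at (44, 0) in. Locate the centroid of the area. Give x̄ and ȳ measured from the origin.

web: A = 12 × 110 = 1320.00, centroid at (50.00, 55.00).
flange: A = 100 × 20 = 2000.00, centroid at (50.00, 120.00).
ΣA = 3320.00 in²
ΣAx̄ = (1320.00)(50.00) + (2000.00)(50.00) = 166000.00 in³
ΣAȳ = (1320.00)(55.00) + (2000.00)(120.00) = 312600.00 in³
x̄ = 166000.00 / 3320.00 = 50.00 in
ȳ = 312600.00 / 3320.00 = 94.16 in

x̄ = 50.00 in, ȳ = 94.16 in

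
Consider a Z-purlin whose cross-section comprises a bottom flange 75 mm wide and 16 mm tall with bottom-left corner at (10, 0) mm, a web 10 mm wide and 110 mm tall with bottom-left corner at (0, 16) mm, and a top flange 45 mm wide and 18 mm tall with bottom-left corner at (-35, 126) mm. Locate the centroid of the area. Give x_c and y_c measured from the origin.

x_c = 16.84 mm, y_c = 63.36 mm

bottom flange: A = 75 × 16 = 1200.00, centroid at (47.50, 8.00).
web: A = 10 × 110 = 1100.00, centroid at (5.00, 71.00).
top flange: A = 45 × 18 = 810.00, centroid at (-12.50, 135.00).
ΣA = 3110.00 mm²
ΣAx_c = (1200.00)(47.50) + (1100.00)(5.00) + (810.00)(-12.50) = 52375.00 mm³
ΣAy_c = (1200.00)(8.00) + (1100.00)(71.00) + (810.00)(135.00) = 197050.00 mm³
x_c = 52375.00 / 3110.00 = 16.84 mm
y_c = 197050.00 / 3110.00 = 63.36 mm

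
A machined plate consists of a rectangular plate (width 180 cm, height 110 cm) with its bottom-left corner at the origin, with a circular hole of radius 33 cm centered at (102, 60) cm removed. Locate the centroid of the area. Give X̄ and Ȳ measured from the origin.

plate: A = 180 × 110 = 19800.00, centroid at (90.00, 55.00).
hole: A = −π·33² = -3421.19, centroid at (102.00, 60.00).
ΣA = 16378.81 cm²
ΣAX̄ = (19800.00)(90.00) + (-3421.19)(102.00) = 1433038.17 cm³
ΣAȲ = (19800.00)(55.00) + (-3421.19)(60.00) = 883728.34 cm³
X̄ = 1433038.17 / 16378.81 = 87.49 cm
Ȳ = 883728.34 / 16378.81 = 53.96 cm

X̄ = 87.49 cm, Ȳ = 53.96 cm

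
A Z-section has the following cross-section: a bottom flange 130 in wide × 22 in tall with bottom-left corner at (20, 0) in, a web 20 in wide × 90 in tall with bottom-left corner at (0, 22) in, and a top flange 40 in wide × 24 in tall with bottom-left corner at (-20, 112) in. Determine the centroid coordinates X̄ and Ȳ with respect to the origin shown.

X̄ = 46.46 in, Ȳ = 48.24 in

bottom flange: A = 130 × 22 = 2860.00, centroid at (85.00, 11.00).
web: A = 20 × 90 = 1800.00, centroid at (10.00, 67.00).
top flange: A = 40 × 24 = 960.00, centroid at (0.00, 124.00).
ΣA = 5620.00 in²
ΣAX̄ = (2860.00)(85.00) + (1800.00)(10.00) + (960.00)(0.00) = 261100.00 in³
ΣAȲ = (2860.00)(11.00) + (1800.00)(67.00) + (960.00)(124.00) = 271100.00 in³
X̄ = 261100.00 / 5620.00 = 46.46 in
Ȳ = 271100.00 / 5620.00 = 48.24 in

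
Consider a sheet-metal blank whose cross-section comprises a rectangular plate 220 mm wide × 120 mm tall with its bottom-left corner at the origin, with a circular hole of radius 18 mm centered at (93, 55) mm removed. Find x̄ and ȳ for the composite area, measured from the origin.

plate: A = 220 × 120 = 26400.00, centroid at (110.00, 60.00).
hole: A = −π·18² = -1017.88, centroid at (93.00, 55.00).
ΣA = 25382.12 mm², ΣAx̄ = 2809337.53 mm³, ΣAȳ = 1528016.82 mm³.
x̄ = 2809337.53/25382.12 = 110.68 mm; ȳ = 1528016.82/25382.12 = 60.20 mm.

x̄ = 110.68 mm, ȳ = 60.20 mm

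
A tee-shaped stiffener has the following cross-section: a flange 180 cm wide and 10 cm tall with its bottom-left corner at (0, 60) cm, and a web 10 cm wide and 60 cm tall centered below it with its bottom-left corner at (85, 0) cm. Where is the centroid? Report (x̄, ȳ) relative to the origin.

Part | A | x̄ᵢ | ȳᵢ | A·x̄ᵢ | A·ȳᵢ
web | 600.00 | 90.00 | 30.00 | 54000.00 | 18000.00
flange | 1800.00 | 90.00 | 65.00 | 162000.00 | 117000.00
Σ | 2400.00 |  |  | 216000.00 | 135000.00
x̄ = 216000.00 / 2400.00 = 90.00 cm
ȳ = 135000.00 / 2400.00 = 56.25 cm

x̄ = 90.00 cm, ȳ = 56.25 cm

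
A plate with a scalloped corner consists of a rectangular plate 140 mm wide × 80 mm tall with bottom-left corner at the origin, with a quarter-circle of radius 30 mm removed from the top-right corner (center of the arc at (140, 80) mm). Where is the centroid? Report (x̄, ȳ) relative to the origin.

plate: A = 140 × 80 = 11200.00, centroid at (70.00, 40.00).
removed quarter-circle: A = −¼π·30² = -706.86, centroid at (127.27, 67.27).
ΣA = 10493.14 mm²
ΣAx̄ = (11200.00)(70.00) + (-706.86)(127.27) = 694039.83 mm³
ΣAȳ = (11200.00)(40.00) + (-706.86)(67.27) = 400451.33 mm³
x̄ = 694039.83 / 10493.14 = 66.14 mm
ȳ = 400451.33 / 10493.14 = 38.16 mm

x̄ = 66.14 mm, ȳ = 38.16 mm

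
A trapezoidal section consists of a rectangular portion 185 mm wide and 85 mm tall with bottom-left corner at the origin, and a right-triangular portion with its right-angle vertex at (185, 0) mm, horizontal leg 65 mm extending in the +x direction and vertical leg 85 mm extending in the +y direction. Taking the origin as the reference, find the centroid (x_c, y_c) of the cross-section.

x_c = 109.56 mm, y_c = 40.38 mm

Part | A | x̄ᵢ | ȳᵢ | A·x̄ᵢ | A·ȳᵢ
rectangular portion | 15725.00 | 92.50 | 42.50 | 1454562.50 | 668312.50
triangular portion | 2762.50 | 206.67 | 28.33 | 570916.67 | 78270.83
Σ | 18487.50 |  |  | 2025479.17 | 746583.33
x_c = 2025479.17 / 18487.50 = 109.56 mm
y_c = 746583.33 / 18487.50 = 40.38 mm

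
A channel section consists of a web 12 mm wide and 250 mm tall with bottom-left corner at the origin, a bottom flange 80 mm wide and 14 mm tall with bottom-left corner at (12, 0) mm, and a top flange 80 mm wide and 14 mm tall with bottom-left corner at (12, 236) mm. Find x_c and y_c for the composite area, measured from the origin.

x_c = 25.66 mm, y_c = 125.00 mm

web: A = 12 × 250 = 3000.00, centroid at (6.00, 125.00).
bottom flange: A = 80 × 14 = 1120.00, centroid at (52.00, 7.00).
top flange: A = 80 × 14 = 1120.00, centroid at (52.00, 243.00).
ΣA = 5240.00 mm²
ΣAx_c = (3000.00)(6.00) + (1120.00)(52.00) + (1120.00)(52.00) = 134480.00 mm³
ΣAy_c = (3000.00)(125.00) + (1120.00)(7.00) + (1120.00)(243.00) = 655000.00 mm³
x_c = 134480.00 / 5240.00 = 25.66 mm
y_c = 655000.00 / 5240.00 = 125.00 mm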